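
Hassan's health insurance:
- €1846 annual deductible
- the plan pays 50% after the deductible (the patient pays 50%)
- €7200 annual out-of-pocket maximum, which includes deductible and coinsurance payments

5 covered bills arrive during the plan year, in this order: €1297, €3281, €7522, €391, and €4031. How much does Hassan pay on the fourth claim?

€195.50

Claim 1 — €1297: entire amount goes to the deductible. Patient pays €1297; OOP now €1297.
Claim 2 — €3281: €549 finishes the deductible; €2732 goes to coinsurance; 50% of €2732 = €1366. Cost to patient: €1915. OOP to date €3212.
Claim 3 — €7522: deductible met; 50% of €7522 = €3761. Patient pays €3761; OOP now €6973.
Claim 4 — €391: deductible already satisfied, so patient's share is 50% × €391 = €195.50. Cost to patient: €195.50. OOP to date €7168.50.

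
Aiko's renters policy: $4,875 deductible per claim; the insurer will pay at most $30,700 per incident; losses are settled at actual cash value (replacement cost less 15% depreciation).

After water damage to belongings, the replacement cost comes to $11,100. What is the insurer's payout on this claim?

Actual cash value after 15% depreciation: $11,100 × 85% = $9,435.
Subtract the deductible: $9,435 − $4,875 = $4,560.
$4,560 ≤ $30,700, so the limit doesn't bind; insurer pays $4,560.

$4,560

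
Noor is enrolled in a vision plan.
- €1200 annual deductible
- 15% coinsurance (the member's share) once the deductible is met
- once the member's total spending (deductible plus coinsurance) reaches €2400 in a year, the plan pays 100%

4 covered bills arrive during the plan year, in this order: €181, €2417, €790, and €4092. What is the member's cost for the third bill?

€118.50

Bill 1, €181: fully absorbed by the deductible. Cost to member: €181. OOP to date €181.
Bill 2, €2417: €1019 to deductible, leaving €1398; coinsurance €1398 × 15% = €209.70. Member owes €1228.70 (running OOP €1409.70).
Bill 3, €790: 15% coinsurance on €790 = €118.50. Member pays €118.50; OOP now €1528.20.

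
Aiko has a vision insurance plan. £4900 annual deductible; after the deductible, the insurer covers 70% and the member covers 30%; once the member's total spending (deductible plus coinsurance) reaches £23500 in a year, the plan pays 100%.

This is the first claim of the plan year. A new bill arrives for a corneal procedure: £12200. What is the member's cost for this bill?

£7090

The full £4900 deductible is still open; £4900 of this bill applies to it.
That leaves £12200 − £4900 = £7300 for coinsurance.
Member's 30% share of £7300 is £2190.
So the member owes £4900 + £2190 = £7090 before any cap.
Year-to-date out-of-pocket becomes £0 + £7090 = £7090, still under the £23500 maximum, so no cap applies.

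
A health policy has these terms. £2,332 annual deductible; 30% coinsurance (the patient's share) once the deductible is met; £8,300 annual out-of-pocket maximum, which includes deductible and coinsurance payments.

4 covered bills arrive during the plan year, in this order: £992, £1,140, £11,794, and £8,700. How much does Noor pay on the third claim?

Claim 1 — £992: all of it applies to the deductible. Patient owes £992 (running OOP £992).
Claim 2 — £1,140: entire amount goes to the deductible. Cost to patient: £1,140. OOP to date £2,132.
Claim 3 — £11,794: £200 to deductible, leaving £11,594; coinsurance £11,594 × 30% = £3,478.20. Patient owes £3,678.20 (running OOP £5,810.20).

£3,678.20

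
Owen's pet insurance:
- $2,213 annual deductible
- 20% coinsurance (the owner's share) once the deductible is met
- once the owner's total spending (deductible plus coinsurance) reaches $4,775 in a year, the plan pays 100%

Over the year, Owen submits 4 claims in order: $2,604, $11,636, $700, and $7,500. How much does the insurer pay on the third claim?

$560

Claim 1 — $2,604: $2,213 finishes the deductible; $391 goes to coinsurance; coinsurance $391 × 20% = $78.20. Owner owes $2,291.20 (running OOP $2,291.20). Plan pays $2,604 − $2,291.20 = $312.80.
Claim 2 — $11,636: deductible met; 20% of $11,636 = $2,327.20. Cost to owner: $2,327.20. OOP to date $4,618.40. Insurer: $11,636 − $2,327.20 = $9,308.80.
Claim 3 — $700: deductible met; 20% of $700 = $140. Owner owes $140 (running OOP $4,758.40). Insurer: $700 − $140 = $560.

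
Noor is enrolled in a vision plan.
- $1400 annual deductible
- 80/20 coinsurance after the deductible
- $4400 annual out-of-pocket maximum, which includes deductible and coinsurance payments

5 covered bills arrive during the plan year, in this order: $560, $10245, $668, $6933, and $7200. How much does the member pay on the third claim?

Claim 1 — $560: entire amount goes to the deductible. Member pays $560; OOP now $560.
Claim 2 — $10245: deductible takes $840, $9405 remains; coinsurance $9405 × 20% = $1881. Cost to member: $2721. OOP to date $3281.
Claim 3 — $668: deductible met; 20% of $668 = $133.60. Member pays $133.60; OOP now $3414.60.

$133.60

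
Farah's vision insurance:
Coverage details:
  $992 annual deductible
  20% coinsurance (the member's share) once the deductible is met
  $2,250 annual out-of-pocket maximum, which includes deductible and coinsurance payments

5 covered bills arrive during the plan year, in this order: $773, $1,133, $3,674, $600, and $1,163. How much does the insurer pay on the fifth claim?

Bill 1, $773: entire amount goes to the deductible. Member pays $773; OOP now $773. Insurer: $773 − $773 = $0.
Bill 2, $1,133: $219 to deductible, leaving $914; 20% of $914 = $182.80. Member owes $401.80 (running OOP $1,174.80). Insurer: $1,133 − $401.80 = $731.20.
Bill 3, $3,674: 20% coinsurance on $3,674 = $734.80. Cost to member: $734.80. OOP to date $1,909.60. Plan pays $3,674 − $734.80 = $2,939.20.
Bill 4, $600: deductible already satisfied, so member's share is 20% × $600 = $120. Member owes $120 (running OOP $2,029.60). Insurer: $600 − $120 = $480.
Bill 5, $1,163: 20% coinsurance on $1,163 = $232.60. That would push OOP to $2,262.20, over the $2,250 cap, so member pays $2,250 − $2,029.60 = $220.40. Plan pays $1,163 − $220.40 = $942.60.

$942.60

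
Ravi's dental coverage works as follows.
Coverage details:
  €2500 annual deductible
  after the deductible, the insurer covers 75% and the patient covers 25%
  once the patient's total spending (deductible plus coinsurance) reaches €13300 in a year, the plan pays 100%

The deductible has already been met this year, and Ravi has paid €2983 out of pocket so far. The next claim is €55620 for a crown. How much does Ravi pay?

€10317

The deductible is already satisfied, so the full bill goes to coinsurance.
25% of €55620 = €13905 falls to the patient.
Year-to-date out-of-pocket would reach €2983 + €13905 = €16888, above the €13300 maximum, so the patient pays only €13300 − €2983 = €10317.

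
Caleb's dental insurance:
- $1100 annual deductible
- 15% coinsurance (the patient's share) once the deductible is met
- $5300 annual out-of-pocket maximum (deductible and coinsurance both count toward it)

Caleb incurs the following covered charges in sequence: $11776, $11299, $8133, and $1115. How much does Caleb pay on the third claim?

$903.75

Claim 1 ($11776): $1100 to deductible, leaving $10676; coinsurance $10676 × 15% = $1601.40. Patient owes $2701.40 (running OOP $2701.40).
Claim 2 ($11299): deductible met; 15% of $11299 = $1694.85. Patient pays $1694.85; OOP now $4396.25.
Claim 3 ($8133): deductible met; 15% of $8133 = $1219.95. OOP would hit $5616.20 > $5300, so the cap limits the patient to $5300 − $4396.25 = $903.75.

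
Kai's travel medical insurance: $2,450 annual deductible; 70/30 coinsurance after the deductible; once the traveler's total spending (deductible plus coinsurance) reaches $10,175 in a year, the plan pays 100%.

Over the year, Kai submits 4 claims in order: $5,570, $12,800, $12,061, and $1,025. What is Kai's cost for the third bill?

Claim 1 — $5,570: $2,450 finishes the deductible; $3,120 goes to coinsurance; coinsurance $3,120 × 30% = $936. Cost to traveler: $3,386. OOP to date $3,386.
Claim 2 — $12,800: deductible already satisfied, so traveler's share is 30% × $12,800 = $3,840. Traveler pays $3,840; OOP now $7,226.
Claim 3 — $12,061: 30% coinsurance on $12,061 = $3,618.30. OOP would hit $10,844.30 > $10,175, so the cap limits the traveler to $10,175 − $7,226 = $2,949.

$2,949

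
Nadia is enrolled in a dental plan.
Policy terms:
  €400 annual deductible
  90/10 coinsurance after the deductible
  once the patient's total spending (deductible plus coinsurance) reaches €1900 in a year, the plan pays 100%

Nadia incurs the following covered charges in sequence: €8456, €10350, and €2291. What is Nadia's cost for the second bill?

#1 (€8456): deductible takes €400, €8056 remains; coinsurance €8056 × 10% = €805.60. Patient owes €1205.60 (running OOP €1205.60).
#2 (€10350): deductible already satisfied, so patient's share is 10% × €10350 = €1035. That would push OOP to €2240.60, over the €1900 cap, so patient pays €1900 − €1205.60 = €694.40.

€694.40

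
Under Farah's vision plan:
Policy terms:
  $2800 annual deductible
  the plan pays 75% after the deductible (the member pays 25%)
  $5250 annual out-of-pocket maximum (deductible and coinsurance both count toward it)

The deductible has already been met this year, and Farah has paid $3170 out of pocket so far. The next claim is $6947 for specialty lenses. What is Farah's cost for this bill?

The deductible is already satisfied, so the full bill goes to coinsurance.
Member's 25% share of $6947 is $1736.75.
Year-to-date out-of-pocket becomes $3170 + $1736.75 = $4906.75, still under the $5250 maximum, so no cap applies.

$1736.75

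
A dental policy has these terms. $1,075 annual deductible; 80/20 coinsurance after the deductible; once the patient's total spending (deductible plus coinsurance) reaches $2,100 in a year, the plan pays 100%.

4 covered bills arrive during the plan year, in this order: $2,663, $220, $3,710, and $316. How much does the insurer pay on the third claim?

Claim 1 ($2,663): deductible takes $1,075, $1,588 remains; coinsurance $1,588 × 20% = $317.60. Cost to patient: $1,392.60. OOP to date $1,392.60. Plan pays $2,663 − $1,392.60 = $1,270.40.
Claim 2 ($220): deductible already satisfied, so patient's share is 20% × $220 = $44. Patient pays $44; OOP now $1,436.60. Insurer: $220 − $44 = $176.
Claim 3 ($3,710): 20% coinsurance on $3,710 = $742. That would push OOP to $2,178.60, over the $2,100 cap, so patient pays $2,100 − $1,436.60 = $663.40. Insurer: $3,710 − $663.40 = $3,046.60.

$3,046.60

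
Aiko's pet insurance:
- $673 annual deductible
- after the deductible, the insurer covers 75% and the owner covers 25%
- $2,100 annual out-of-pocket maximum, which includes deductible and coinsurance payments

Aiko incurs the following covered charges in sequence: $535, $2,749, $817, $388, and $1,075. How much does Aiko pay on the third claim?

Claim 1 — $535: entire amount goes to the deductible. Owner pays $535; OOP now $535.
Claim 2 — $2,749: $138 finishes the deductible; $2,611 goes to coinsurance; 25% of $2,611 = $652.75. Cost to owner: $790.75. OOP to date $1,325.75.
Claim 3 — $817: deductible already satisfied, so owner's share is 25% × $817 = $204.25. Cost to owner: $204.25. OOP to date $1,530.

$204.25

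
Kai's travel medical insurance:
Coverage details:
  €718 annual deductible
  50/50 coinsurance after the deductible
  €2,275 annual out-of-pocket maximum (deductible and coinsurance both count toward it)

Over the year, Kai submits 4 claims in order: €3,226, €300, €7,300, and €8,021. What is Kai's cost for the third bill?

€153

Claim 1 (€3,226): €718 finishes the deductible; €2,508 goes to coinsurance; traveler's 50% is €1,254. Cost to traveler: €1,972. OOP to date €1,972.
Claim 2 (€300): deductible met; 50% of €300 = €150. Traveler pays €150; OOP now €2,122.
Claim 3 (€7,300): deductible already satisfied, so traveler's share is 50% × €7,300 = €3,650. That would push OOP to €5,772, over the €2,275 cap, so traveler pays €2,275 − €2,122 = €153.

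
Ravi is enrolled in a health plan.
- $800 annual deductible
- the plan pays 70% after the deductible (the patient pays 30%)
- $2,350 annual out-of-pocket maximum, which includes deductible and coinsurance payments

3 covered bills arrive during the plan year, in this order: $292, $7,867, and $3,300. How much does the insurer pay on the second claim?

Bill 1, $292: entire amount goes to the deductible. Patient pays $292; OOP now $292. Plan pays $292 − $292 = $0.
Bill 2, $7,867: $508 finishes the deductible; $7,359 goes to coinsurance; 30% of $7,359 = $2,207.70. Deductible plus coinsurance: $508 + $2,207.70 = $2,715.70. That would push OOP to $3,007.70, over the $2,350 cap, so patient pays $2,350 − $292 = $2,058. Insurer: $7,867 − $2,058 = $5,809.

$5,809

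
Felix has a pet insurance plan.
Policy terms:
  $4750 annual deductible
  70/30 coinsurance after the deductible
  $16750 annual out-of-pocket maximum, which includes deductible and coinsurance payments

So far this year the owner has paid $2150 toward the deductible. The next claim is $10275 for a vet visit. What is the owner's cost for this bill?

$4902.50

Remaining deductible: $4750 − $2150 = $2600.
The remaining $7675 (= $10275 − $2600) moves to coinsurance.
30% of $7675 = $2302.50 falls to the owner.
So the owner owes $2600 + $2302.50 = $4902.50 before any cap.
Year-to-date out-of-pocket becomes $2150 + $4902.50 = $7052.50, still under the $16750 maximum, so no cap applies.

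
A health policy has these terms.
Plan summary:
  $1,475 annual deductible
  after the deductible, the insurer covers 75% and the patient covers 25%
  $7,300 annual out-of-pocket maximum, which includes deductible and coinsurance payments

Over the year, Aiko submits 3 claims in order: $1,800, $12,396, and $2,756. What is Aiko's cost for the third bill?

$689

Claim 1 — $1,800: deductible takes $1,475, $325 remains; 25% of $325 = $81.25. Patient pays $1,556.25; OOP now $1,556.25.
Claim 2 — $12,396: deductible already satisfied, so patient's share is 25% × $12,396 = $3,099. Patient pays $3,099; OOP now $4,655.25.
Claim 3 — $2,756: deductible met; 25% of $2,756 = $689. Patient pays $689; OOP now $5,344.25.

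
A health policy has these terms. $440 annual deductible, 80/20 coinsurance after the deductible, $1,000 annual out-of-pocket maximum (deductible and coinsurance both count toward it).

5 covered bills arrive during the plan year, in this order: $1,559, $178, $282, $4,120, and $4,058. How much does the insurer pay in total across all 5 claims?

$9,197

#1 ($1,559): deductible takes $440, $1,119 remains; patient's 20% is $223.80. Cost to patient: $663.80. OOP to date $663.80. Insurer: $1,559 − $663.80 = $895.20.
#2 ($178): deductible met; 20% of $178 = $35.60. Patient owes $35.60 (running OOP $699.40). Insurer: $178 − $35.60 = $142.40.
#3 ($282): deductible met; 20% of $282 = $56.40. Patient owes $56.40 (running OOP $755.80). Insurer: $282 − $56.40 = $225.60.
#4 ($4,120): deductible already satisfied, so patient's share is 20% × $4,120 = $824. OOP would hit $1,579.80 > $1,000, so the cap limits the patient to $1,000 − $755.80 = $244.20. Plan pays $4,120 − $244.20 = $3,875.80.
#5 ($4,058): deductible already satisfied, so patient's share is 20% × $4,058 = $811.60. That would push OOP to $1,811.60, over the $1,000 cap, so patient pays $1,000 − $1,000 = $0. Plan pays $4,058 − $0 = $4,058.
Insurer total: $895.20 + $142.40 + $225.60 + $3,875.80 + $4,058 = $9,197.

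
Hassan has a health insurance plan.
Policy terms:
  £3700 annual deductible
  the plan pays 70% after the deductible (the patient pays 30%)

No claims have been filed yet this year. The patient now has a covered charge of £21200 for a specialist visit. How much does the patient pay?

£8950

Deductible not yet touched, so the first £3700 of the bill goes to the deductible.
After the £3700 deductible portion, £21200 − £3700 = £17500 is subject to coinsurance.
30% of £17500 = £5250 falls to the patient.
That puts the patient's cost at £3700 + £5250 = £8950.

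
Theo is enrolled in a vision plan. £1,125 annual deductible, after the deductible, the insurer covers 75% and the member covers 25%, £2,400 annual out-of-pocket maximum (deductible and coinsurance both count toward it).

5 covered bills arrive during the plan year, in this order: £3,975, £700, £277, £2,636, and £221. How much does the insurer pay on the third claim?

£207.75

#1 (£3,975): £1,125 finishes the deductible; £2,850 goes to coinsurance; member's 25% is £712.50. Member pays £1,837.50; OOP now £1,837.50. Plan pays £3,975 − £1,837.50 = £2,137.50.
#2 (£700): deductible met; 25% of £700 = £175. Cost to member: £175. OOP to date £2,012.50. Plan pays £700 − £175 = £525.
#3 (£277): deductible met; 25% of £277 = £69.25. Member pays £69.25; OOP now £2,081.75. Insurer: £277 − £69.25 = £207.75.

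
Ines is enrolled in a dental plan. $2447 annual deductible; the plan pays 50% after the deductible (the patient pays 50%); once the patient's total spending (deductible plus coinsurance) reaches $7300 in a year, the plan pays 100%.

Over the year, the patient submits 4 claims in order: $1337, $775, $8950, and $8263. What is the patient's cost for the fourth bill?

$545.50

Bill 1, $1337: all of it applies to the deductible. Patient pays $1337; OOP now $1337.
Bill 2, $775: entire amount goes to the deductible. Patient pays $775; OOP now $2112.
Bill 3, $8950: $335 finishes the deductible; $8615 goes to coinsurance; coinsurance $8615 × 50% = $4307.50. Patient pays $4642.50; OOP now $6754.50.
Bill 4, $8263: deductible met; 50% of $8263 = $4131.50. Adding that to $6754.50 gives $10886, past the $7300 cap; patient pays only $7300 − $6754.50 = $545.50.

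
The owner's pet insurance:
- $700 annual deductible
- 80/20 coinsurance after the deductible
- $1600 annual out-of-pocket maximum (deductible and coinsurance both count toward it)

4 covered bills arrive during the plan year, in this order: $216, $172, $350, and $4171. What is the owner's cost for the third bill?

Claim 1 — $216: fully absorbed by the deductible. Owner pays $216; OOP now $216.
Claim 2 — $172: all of it applies to the deductible. Owner owes $172 (running OOP $388).
Claim 3 — $350: $312 to deductible, leaving $38; 20% of $38 = $7.60. Owner owes $319.60 (running OOP $707.60).

$319.60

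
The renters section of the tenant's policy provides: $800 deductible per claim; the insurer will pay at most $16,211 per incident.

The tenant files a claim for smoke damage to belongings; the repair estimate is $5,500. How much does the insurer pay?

Subtract the deductible: $5,500 − $800 = $4,700.
$4,700 is within the $16,211 limit, so the insurer pays $4,700.

$4,700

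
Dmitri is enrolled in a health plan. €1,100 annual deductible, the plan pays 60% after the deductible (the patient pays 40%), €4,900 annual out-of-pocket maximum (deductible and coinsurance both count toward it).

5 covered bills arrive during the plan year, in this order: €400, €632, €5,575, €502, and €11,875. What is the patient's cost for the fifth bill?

€1,396.40

Bill 1, €400: all of it applies to the deductible. Patient pays €400; OOP now €400.
Bill 2, €632: all of it applies to the deductible. Patient owes €632 (running OOP €1,032).
Bill 3, €5,575: €68 to deductible, leaving €5,507; patient's 40% is €2,202.80. Patient pays €2,270.80; OOP now €3,302.80.
Bill 4, €502: deductible already satisfied, so patient's share is 40% × €502 = €200.80. Cost to patient: €200.80. OOP to date €3,503.60.
Bill 5, €11,875: deductible already satisfied, so patient's share is 40% × €11,875 = €4,750. OOP would hit €8,253.60 > €4,900, so the cap limits the patient to €4,900 − €3,503.60 = €1,396.40.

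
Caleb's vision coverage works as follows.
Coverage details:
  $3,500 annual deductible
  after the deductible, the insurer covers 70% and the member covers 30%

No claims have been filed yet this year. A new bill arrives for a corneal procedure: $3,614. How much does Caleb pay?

Deductible not yet touched, so the first $3,500 of the bill goes to the deductible.
After the $3,500 deductible portion, $3,614 − $3,500 = $114 is subject to coinsurance.
30% of $114 = $34.20 falls to the member.
So the member owes $3,500 + $34.20 = $3,534.20.

$3,534.20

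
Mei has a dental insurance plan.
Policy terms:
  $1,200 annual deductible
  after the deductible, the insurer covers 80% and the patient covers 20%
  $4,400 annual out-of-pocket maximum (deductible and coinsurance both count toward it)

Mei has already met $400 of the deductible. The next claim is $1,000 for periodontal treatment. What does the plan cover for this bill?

$400 of the $1,200 deductible is already met, leaving $800.
That leaves $1,000 − $800 = $200 for coinsurance.
Patient's 20% share of $200 is $40.
Patient responsibility before any cap: $800 + $40 = $840.
Total out-of-pocket so far would be $400 + $840 = $1,240, below the $4,400 cap — no reduction.
The insurer covers the remainder: $1,000 − $840 = $160.

$160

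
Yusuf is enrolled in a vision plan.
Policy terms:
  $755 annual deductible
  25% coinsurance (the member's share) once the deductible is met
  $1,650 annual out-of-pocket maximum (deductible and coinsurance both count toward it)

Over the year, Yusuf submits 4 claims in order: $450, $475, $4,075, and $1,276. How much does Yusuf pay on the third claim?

$852.50

Bill 1, $450: all of it applies to the deductible. Member owes $450 (running OOP $450).
Bill 2, $475: deductible takes $305, $170 remains; member's 25% is $42.50. Cost to member: $347.50. OOP to date $797.50.
Bill 3, $4,075: deductible met; 25% of $4,075 = $1,018.75. OOP would hit $1,816.25 > $1,650, so the cap limits the member to $1,650 − $797.50 = $852.50.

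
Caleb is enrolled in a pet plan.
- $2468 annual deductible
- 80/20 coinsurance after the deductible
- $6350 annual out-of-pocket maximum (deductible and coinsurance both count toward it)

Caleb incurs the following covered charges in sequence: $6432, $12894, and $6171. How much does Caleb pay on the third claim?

$510.40

Bill 1, $6432: $2468 finishes the deductible; $3964 goes to coinsurance; owner's 20% is $792.80. Owner owes $3260.80 (running OOP $3260.80).
Bill 2, $12894: 20% coinsurance on $12894 = $2578.80. Owner pays $2578.80; OOP now $5839.60.
Bill 3, $6171: deductible met; 20% of $6171 = $1234.20. OOP would hit $7073.80 > $6350, so the cap limits the owner to $6350 − $5839.60 = $510.40.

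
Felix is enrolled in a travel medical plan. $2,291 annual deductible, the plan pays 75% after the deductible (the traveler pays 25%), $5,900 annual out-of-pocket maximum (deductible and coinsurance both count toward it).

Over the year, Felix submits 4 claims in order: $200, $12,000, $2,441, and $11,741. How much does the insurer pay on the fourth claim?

Claim 1 — $200: all of it applies to the deductible. Traveler owes $200 (running OOP $200). Insurer: $200 − $200 = $0.
Claim 2 — $12,000: $2,091 finishes the deductible; $9,909 goes to coinsurance; coinsurance $9,909 × 25% = $2,477.25. Cost to traveler: $4,568.25. OOP to date $4,768.25. Plan pays $12,000 − $4,568.25 = $7,431.75.
Claim 3 — $2,441: deductible already satisfied, so traveler's share is 25% × $2,441 = $610.25. Traveler pays $610.25; OOP now $5,378.50. Plan pays $2,441 − $610.25 = $1,830.75.
Claim 4 — $11,741: deductible already satisfied, so traveler's share is 25% × $11,741 = $2,935.25. OOP would hit $8,313.75 > $5,900, so the cap limits the traveler to $5,900 − $5,378.50 = $521.50. Plan pays $11,741 − $521.50 = $11,219.50.

$11,219.50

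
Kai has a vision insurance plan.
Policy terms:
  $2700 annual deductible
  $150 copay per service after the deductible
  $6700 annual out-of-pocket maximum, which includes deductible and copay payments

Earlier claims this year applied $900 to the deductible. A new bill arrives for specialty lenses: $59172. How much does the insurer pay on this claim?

$900 of the $2700 deductible is already met, leaving $1800.
The remaining $57372 (= $59172 − $1800) moves to the copay.
Copay on this service: $150.
Member responsibility before any cap: $1800 + $150 = $1950.
Year-to-date out-of-pocket becomes $900 + $1950 = $2850, still under the $6700 maximum, so no cap applies.
The plan picks up $59172 − $1950 = $57222.

$57222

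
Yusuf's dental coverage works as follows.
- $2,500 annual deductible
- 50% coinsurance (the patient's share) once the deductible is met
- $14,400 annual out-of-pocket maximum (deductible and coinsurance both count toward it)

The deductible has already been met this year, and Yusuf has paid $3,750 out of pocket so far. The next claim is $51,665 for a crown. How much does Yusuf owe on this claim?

$10,650

With the deductible met, the entire $51,665 is subject to coinsurance.
Coinsurance: $51,665 × 50% = $25,832.50.
Year-to-date out-of-pocket would reach $3,750 + $25,832.50 = $29,582.50, above the $14,400 maximum, so the patient pays only $14,400 − $3,750 = $10,650.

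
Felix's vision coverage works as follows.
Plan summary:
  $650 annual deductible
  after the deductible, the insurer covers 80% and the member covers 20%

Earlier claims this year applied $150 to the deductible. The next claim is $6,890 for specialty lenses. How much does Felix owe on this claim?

$150 of the $650 deductible is already met, leaving $500.
After the $500 deductible portion, $6,890 − $500 = $6,390 is subject to coinsurance.
Member's 20% share of $6,390 is $1,278.
Member responsibility: $500 + $1,278 = $1,778.

$1,778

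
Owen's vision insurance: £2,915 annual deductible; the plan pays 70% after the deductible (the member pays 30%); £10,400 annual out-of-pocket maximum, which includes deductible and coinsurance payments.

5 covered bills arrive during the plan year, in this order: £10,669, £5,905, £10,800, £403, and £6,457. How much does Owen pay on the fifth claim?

£26.40

Bill 1, £10,669: deductible takes £2,915, £7,754 remains; member's 30% is £2,326.20. Cost to member: £5,241.20. OOP to date £5,241.20.
Bill 2, £5,905: 30% coinsurance on £5,905 = £1,771.50. Cost to member: £1,771.50. OOP to date £7,012.70.
Bill 3, £10,800: 30% coinsurance on £10,800 = £3,240. Member pays £3,240; OOP now £10,252.70.
Bill 4, £403: deductible already satisfied, so member's share is 30% × £403 = £120.90. Member pays £120.90; OOP now £10,373.60.
Bill 5, £6,457: deductible already satisfied, so member's share is 30% × £6,457 = £1,937.10. Adding that to £10,373.60 gives £12,310.70, past the £10,400 cap; member pays only £10,400 − £10,373.60 = £26.40.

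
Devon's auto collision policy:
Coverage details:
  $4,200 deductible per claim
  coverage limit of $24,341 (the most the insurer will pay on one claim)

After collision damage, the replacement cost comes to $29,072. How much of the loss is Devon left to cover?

Subtract the deductible: $29,072 − $4,200 = $24,872.
The $24,341 per-incident cap binds; insurer pays $24,341.
Driver's share is the uncovered remainder: $29,072 − $24,341 = $4,731.

$4,731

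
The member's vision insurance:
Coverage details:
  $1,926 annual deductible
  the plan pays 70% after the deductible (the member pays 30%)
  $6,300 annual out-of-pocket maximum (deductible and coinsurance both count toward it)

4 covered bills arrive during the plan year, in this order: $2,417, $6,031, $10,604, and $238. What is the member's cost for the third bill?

$2,417.40

Claim 1 — $2,417: deductible takes $1,926, $491 remains; 30% of $491 = $147.30. Member owes $2,073.30 (running OOP $2,073.30).
Claim 2 — $6,031: deductible already satisfied, so member's share is 30% × $6,031 = $1,809.30. Member owes $1,809.30 (running OOP $3,882.60).
Claim 3 — $10,604: deductible met; 30% of $10,604 = $3,181.20. That would push OOP to $7,063.80, over the $6,300 cap, so member pays $6,300 − $3,882.60 = $2,417.40.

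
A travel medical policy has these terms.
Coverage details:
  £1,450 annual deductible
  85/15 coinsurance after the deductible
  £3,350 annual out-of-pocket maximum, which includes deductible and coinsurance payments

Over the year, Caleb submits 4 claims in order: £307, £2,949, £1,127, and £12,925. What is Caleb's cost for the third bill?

Claim 1 — £307: fully absorbed by the deductible. Traveler owes £307 (running OOP £307).
Claim 2 — £2,949: deductible takes £1,143, £1,806 remains; coinsurance £1,806 × 15% = £270.90. Cost to traveler: £1,413.90. OOP to date £1,720.90.
Claim 3 — £1,127: 15% coinsurance on £1,127 = £169.05. Cost to traveler: £169.05. OOP to date £1,889.95.

£169.05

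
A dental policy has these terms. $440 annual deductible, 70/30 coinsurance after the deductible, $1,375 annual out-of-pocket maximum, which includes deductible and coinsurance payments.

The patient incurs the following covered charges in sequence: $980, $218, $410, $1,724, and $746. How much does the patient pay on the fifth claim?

$67.40

Bill 1, $980: deductible takes $440, $540 remains; patient's 30% is $162. Patient pays $602; OOP now $602.
Bill 2, $218: deductible already satisfied, so patient's share is 30% × $218 = $65.40. Patient pays $65.40; OOP now $667.40.
Bill 3, $410: 30% coinsurance on $410 = $123. Patient owes $123 (running OOP $790.40).
Bill 4, $1,724: deductible already satisfied, so patient's share is 30% × $1,724 = $517.20. Patient pays $517.20; OOP now $1,307.60.
Bill 5, $746: deductible already satisfied, so patient's share is 30% × $746 = $223.80. OOP would hit $1,531.40 > $1,375, so the cap limits the patient to $1,375 − $1,307.60 = $67.40.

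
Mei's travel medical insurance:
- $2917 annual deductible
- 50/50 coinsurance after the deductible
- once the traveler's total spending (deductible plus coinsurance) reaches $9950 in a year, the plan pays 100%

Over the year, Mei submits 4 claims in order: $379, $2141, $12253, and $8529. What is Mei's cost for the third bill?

$6325

Bill 1, $379: fully absorbed by the deductible. Cost to traveler: $379. OOP to date $379.
Bill 2, $2141: all of it applies to the deductible. Cost to traveler: $2141. OOP to date $2520.
Bill 3, $12253: $397 finishes the deductible; $11856 goes to coinsurance; traveler's 50% is $5928. Traveler pays $6325; OOP now $8845.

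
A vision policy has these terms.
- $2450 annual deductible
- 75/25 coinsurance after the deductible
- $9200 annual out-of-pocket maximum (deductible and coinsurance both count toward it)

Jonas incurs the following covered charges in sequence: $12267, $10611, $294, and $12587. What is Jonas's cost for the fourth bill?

Claim 1 — $12267: $2450 to deductible, leaving $9817; coinsurance $9817 × 25% = $2454.25. Member pays $4904.25; OOP now $4904.25.
Claim 2 — $10611: deductible already satisfied, so member's share is 25% × $10611 = $2652.75. Cost to member: $2652.75. OOP to date $7557.
Claim 3 — $294: deductible met; 25% of $294 = $73.50. Member pays $73.50; OOP now $7630.50.
Claim 4 — $12587: 25% coinsurance on $12587 = $3146.75. Adding that to $7630.50 gives $10777.25, past the $9200 cap; member pays only $9200 − $7630.50 = $1569.50.

$1569.50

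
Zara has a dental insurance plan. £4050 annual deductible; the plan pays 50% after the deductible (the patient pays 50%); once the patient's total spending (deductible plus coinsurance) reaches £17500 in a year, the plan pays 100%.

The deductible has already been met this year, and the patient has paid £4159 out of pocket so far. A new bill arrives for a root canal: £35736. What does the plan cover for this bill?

The deductible is already satisfied, so the full bill goes to coinsurance.
50% of £35736 = £17868 falls to the patient.
That would bring total out-of-pocket to £22027, past the £17500 cap. The patient is capped at £17500 − £4159 = £13341 on this claim.
The plan picks up £35736 − £13341 = £22395.

£22395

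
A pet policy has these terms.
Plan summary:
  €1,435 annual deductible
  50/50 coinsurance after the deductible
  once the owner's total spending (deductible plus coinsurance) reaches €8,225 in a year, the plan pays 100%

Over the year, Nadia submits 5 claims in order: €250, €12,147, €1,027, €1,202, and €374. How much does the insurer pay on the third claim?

Bill 1, €250: entire amount goes to the deductible. Cost to owner: €250. OOP to date €250. Plan pays €250 − €250 = €0.
Bill 2, €12,147: €1,185 finishes the deductible; €10,962 goes to coinsurance; coinsurance €10,962 × 50% = €5,481. Owner pays €6,666; OOP now €6,916. Plan pays €12,147 − €6,666 = €5,481.
Bill 3, €1,027: deductible met; 50% of €1,027 = €513.50. Owner pays €513.50; OOP now €7,429.50. Insurer: €1,027 − €513.50 = €513.50.

€513.50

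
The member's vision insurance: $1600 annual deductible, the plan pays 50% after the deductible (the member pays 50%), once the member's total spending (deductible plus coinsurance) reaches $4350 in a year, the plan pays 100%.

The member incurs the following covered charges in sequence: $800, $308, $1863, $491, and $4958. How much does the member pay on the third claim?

Claim 1 ($800): all of it applies to the deductible. Member pays $800; OOP now $800.
Claim 2 ($308): all of it applies to the deductible. Cost to member: $308. OOP to date $1108.
Claim 3 ($1863): deductible takes $492, $1371 remains; coinsurance $1371 × 50% = $685.50. Cost to member: $1177.50. OOP to date $2285.50.

$1177.50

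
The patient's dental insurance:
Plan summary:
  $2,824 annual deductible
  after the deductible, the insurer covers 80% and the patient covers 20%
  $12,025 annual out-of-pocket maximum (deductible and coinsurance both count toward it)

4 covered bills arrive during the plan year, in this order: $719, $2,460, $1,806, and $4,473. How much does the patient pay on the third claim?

$361.20

Claim 1 ($719): fully absorbed by the deductible. Patient owes $719 (running OOP $719).
Claim 2 ($2,460): $2,105 to deductible, leaving $355; 20% of $355 = $71. Patient owes $2,176 (running OOP $2,895).
Claim 3 ($1,806): deductible met; 20% of $1,806 = $361.20. Patient pays $361.20; OOP now $3,256.20.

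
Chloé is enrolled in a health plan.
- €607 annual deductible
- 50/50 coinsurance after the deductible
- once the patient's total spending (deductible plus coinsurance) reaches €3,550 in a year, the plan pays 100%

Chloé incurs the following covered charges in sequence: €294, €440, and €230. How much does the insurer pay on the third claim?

€115

Claim 1 — €294: entire amount goes to the deductible. Cost to patient: €294. OOP to date €294. Insurer: €294 − €294 = €0.
Claim 2 — €440: €313 to deductible, leaving €127; coinsurance €127 × 50% = €63.50. Patient owes €376.50 (running OOP €670.50). Insurer: €440 − €376.50 = €63.50.
Claim 3 — €230: 50% coinsurance on €230 = €115. Patient owes €115 (running OOP €785.50). Insurer: €230 − €115 = €115.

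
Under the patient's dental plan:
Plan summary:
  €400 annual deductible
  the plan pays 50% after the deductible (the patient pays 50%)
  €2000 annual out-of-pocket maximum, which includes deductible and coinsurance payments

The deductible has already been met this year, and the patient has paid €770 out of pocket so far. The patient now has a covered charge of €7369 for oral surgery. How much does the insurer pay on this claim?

€6139

The deductible is already satisfied, so the full bill goes to coinsurance.
Patient's 50% share of €7369 is €3684.50.
Adding €3684.50 to the €770 already spent would give €4454.50, which exceeds the €2000 cap; the patient pays just €2000 − €770 = €1230.
The plan picks up €7369 − €1230 = €6139.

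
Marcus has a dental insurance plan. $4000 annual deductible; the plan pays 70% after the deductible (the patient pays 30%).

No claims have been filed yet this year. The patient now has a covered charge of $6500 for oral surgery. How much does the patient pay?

$4750

Deductible not yet touched, so the first $4000 of the bill goes to the deductible.
That leaves $6500 − $4000 = $2500 for coinsurance.
Patient's 30% share of $2500 is $750.
That puts the patient's cost at $4000 + $750 = $4750.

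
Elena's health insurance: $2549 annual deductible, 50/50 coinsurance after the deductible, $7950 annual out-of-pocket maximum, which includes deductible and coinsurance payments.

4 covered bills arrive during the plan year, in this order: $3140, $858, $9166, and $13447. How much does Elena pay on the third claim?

$4583

Bill 1, $3140: $2549 to deductible, leaving $591; coinsurance $591 × 50% = $295.50. Cost to patient: $2844.50. OOP to date $2844.50.
Bill 2, $858: deductible met; 50% of $858 = $429. Cost to patient: $429. OOP to date $3273.50.
Bill 3, $9166: 50% coinsurance on $9166 = $4583. Cost to patient: $4583. OOP to date $7856.50.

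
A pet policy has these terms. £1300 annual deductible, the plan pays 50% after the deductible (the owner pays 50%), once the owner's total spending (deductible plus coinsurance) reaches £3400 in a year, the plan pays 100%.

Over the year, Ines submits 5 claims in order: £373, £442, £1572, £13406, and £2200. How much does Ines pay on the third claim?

#1 (£373): fully absorbed by the deductible. Cost to owner: £373. OOP to date £373.
#2 (£442): entire amount goes to the deductible. Owner pays £442; OOP now £815.
#3 (£1572): £485 to deductible, leaving £1087; owner's 50% is £543.50. Cost to owner: £1028.50. OOP to date £1843.50.

£1028.50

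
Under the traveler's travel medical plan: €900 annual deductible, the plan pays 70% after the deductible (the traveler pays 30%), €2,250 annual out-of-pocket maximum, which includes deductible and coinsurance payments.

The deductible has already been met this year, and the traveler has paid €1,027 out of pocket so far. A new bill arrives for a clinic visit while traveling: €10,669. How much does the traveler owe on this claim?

With the deductible met, the entire €10,669 is subject to coinsurance.
30% of €10,669 = €3,200.70 falls to the traveler.
That would bring total out-of-pocket to €4,227.70, past the €2,250 cap. The traveler is capped at €2,250 − €1,027 = €1,223 on this claim.

€1,223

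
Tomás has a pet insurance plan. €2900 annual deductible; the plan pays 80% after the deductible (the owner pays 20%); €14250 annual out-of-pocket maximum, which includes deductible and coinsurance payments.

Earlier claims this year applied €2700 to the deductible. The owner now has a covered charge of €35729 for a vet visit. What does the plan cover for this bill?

Remaining deductible: €2900 − €2700 = €200.
The remaining €35529 (= €35729 − €200) moves to coinsurance.
Owner's 20% share of €35529 is €7105.80.
Owner responsibility before any cap: €200 + €7105.80 = €7305.80.
Total out-of-pocket so far would be €2700 + €7305.80 = €10005.80, below the €14250 cap — no reduction.
The plan picks up €35729 − €7305.80 = €28423.20.

€28423.20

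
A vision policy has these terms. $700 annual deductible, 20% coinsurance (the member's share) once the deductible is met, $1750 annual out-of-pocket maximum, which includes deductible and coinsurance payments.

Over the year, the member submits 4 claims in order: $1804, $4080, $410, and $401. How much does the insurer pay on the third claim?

$396.80

Bill 1, $1804: $700 finishes the deductible; $1104 goes to coinsurance; 20% of $1104 = $220.80. Member pays $920.80; OOP now $920.80. Plan pays $1804 − $920.80 = $883.20.
Bill 2, $4080: deductible met; 20% of $4080 = $816. Member owes $816 (running OOP $1736.80). Insurer: $4080 − $816 = $3264.
Bill 3, $410: 20% coinsurance on $410 = $82. That would push OOP to $1818.80, over the $1750 cap, so member pays $1750 − $1736.80 = $13.20. Insurer: $410 − $13.20 = $396.80.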